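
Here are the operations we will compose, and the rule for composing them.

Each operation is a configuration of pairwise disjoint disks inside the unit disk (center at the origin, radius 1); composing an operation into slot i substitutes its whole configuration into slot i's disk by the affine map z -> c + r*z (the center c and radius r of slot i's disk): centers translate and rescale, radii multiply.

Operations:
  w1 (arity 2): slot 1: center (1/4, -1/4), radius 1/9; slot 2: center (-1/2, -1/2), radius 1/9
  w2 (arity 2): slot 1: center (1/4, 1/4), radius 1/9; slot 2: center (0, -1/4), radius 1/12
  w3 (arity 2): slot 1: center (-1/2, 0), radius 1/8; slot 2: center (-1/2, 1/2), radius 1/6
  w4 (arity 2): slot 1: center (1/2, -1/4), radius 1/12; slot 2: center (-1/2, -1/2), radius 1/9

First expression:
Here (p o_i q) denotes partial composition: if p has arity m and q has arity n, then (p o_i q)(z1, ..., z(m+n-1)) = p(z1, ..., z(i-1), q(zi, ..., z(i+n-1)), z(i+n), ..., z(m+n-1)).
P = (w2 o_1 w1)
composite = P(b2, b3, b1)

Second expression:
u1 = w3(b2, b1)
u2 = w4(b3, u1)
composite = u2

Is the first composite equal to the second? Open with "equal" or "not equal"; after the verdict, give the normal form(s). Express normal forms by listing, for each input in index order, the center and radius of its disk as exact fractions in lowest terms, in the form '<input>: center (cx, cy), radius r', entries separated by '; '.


The first expression reduces to b1: center (0, -1/4), radius 1/12; b2: center (5/18, 2/9), radius 1/81; b3: center (7/36, 7/36), radius 1/81
The second expression reduces to b1: center (-5/9, -4/9), radius 1/54; b2: center (-5/9, -1/2), radius 1/72; b3: center (1/2, -1/4), radius 1/12
Distinct normal forms: not equal.

not equal: they reduce to b1: center (0, -1/4), radius 1/12; b2: center (5/18, 2/9), radius 1/81; b3: center (7/36, 7/36), radius 1/81 and b1: center (-5/9, -4/9), radius 1/54; b2: center (-5/9, -1/2), radius 1/72; b3: center (1/2, -1/4), radius 1/12


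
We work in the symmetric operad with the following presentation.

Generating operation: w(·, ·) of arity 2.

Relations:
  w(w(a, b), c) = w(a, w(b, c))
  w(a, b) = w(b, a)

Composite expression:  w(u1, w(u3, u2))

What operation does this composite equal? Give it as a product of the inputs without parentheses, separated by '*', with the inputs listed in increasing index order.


Any arrangement under w is one operation, so sort the u-inputs.
w(u3, u2) unparenthesizes to u3 * u2
w(u1, w(u3, u2)) unparenthesizes to u1 * u3 * u2
sorting the factors by input index: u1 * u2 * u3

u1 * u2 * u3


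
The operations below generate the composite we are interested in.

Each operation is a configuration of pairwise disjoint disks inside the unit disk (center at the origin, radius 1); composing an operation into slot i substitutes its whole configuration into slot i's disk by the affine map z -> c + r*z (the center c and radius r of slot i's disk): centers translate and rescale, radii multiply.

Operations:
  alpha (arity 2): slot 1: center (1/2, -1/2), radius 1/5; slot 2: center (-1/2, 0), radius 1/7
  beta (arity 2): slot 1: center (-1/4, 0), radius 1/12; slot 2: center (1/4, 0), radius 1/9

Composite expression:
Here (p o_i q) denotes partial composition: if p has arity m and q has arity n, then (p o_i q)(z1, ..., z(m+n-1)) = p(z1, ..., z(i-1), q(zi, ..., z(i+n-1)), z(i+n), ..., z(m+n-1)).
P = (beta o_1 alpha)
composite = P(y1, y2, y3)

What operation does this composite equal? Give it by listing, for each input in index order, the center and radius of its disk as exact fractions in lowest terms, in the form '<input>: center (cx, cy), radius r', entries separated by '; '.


y1: center (-5/24, -1/24), radius 1/60; y2: center (-7/24, 0), radius 1/84; y3: center (1/4, 0), radius 1/9

Nesting under beta composes maps z -> c + r*z down each y-path.
input y1: composing its 2 substitution steps yields center (-5/24, -1/24), radius 1/60
input y2: composing its 2 substitution steps yields center (-7/24, 0), radius 1/84
input y3: composing its 1 substitution step yields center (1/4, 0), radius 1/9


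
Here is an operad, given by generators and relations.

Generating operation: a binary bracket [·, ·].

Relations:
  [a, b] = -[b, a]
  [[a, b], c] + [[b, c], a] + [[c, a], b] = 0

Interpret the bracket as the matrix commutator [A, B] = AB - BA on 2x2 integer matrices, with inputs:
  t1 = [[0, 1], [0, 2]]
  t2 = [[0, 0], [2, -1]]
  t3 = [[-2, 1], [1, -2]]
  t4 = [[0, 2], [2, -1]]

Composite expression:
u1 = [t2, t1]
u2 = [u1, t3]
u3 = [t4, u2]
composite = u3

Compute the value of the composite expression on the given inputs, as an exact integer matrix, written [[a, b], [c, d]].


[t2, t1] = [[-2, 1], [-4, 2]]
[[t2, t1], t3] = [[5, -4], [4, -5]]
[t4, [[t2, t1], t3]] = [[16, -24], [16, -16]]

[[16, -24], [16, -16]]


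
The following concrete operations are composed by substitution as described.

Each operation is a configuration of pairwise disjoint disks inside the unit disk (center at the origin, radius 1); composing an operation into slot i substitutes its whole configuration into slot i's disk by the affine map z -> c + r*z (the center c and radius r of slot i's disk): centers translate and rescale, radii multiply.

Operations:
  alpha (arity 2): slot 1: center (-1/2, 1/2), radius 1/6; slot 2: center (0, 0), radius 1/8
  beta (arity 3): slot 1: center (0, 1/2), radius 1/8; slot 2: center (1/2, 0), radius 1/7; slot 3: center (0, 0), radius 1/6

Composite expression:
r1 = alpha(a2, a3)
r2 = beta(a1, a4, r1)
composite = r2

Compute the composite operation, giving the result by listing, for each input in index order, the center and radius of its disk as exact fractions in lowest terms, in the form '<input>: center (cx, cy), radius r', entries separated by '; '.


Affine substitution under beta: radii multiply and a-centers shift.
input a1: composing its 1 substitution step yields center (0, 1/2), radius 1/8
input a4: composing its 1 substitution step yields center (1/2, 0), radius 1/7
input a2: composing its 2 substitution steps yields center (-1/12, 1/12), radius 1/36
input a3: composing its 2 substitution steps yields center (0, 0), radius 1/48

a1: center (0, 1/2), radius 1/8; a2: center (-1/12, 1/12), radius 1/36; a3: center (0, 0), radius 1/48; a4: center (1/2, 0), radius 1/7


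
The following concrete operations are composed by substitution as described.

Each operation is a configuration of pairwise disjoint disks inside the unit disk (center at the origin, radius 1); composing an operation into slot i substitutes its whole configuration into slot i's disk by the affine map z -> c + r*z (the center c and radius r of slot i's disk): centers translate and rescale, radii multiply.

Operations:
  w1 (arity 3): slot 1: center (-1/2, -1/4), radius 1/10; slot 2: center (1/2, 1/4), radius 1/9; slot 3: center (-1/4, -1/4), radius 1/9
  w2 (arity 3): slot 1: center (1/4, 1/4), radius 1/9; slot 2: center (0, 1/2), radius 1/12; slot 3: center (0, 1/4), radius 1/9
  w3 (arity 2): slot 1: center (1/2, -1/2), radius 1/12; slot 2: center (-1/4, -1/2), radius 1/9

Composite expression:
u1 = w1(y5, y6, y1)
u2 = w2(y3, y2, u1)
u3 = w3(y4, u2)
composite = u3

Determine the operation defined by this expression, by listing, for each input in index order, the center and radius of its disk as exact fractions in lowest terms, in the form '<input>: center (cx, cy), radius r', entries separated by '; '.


Only the slot chain above each y matters under w3; compose those maps.
for y4, the 1-step affine chain lands on center (1/2, -1/2), radius 1/12
for y3, the 2-step affine chain lands on center (-2/9, -17/36), radius 1/81
for y2, the 2-step affine chain lands on center (-1/4, -4/9), radius 1/108
for y5, the 3-step affine chain lands on center (-83/324, -77/162), radius 1/810
for y6, the 3-step affine chain lands on center (-79/324, -38/81), radius 1/729
for y1, the 3-step affine chain lands on center (-41/162, -77/162), radius 1/729

y1: center (-41/162, -77/162), radius 1/729; y2: center (-1/4, -4/9), radius 1/108; y3: center (-2/9, -17/36), radius 1/81; y4: center (1/2, -1/2), radius 1/12; y5: center (-83/324, -77/162), radius 1/810; y6: center (-79/324, -38/81), radius 1/729


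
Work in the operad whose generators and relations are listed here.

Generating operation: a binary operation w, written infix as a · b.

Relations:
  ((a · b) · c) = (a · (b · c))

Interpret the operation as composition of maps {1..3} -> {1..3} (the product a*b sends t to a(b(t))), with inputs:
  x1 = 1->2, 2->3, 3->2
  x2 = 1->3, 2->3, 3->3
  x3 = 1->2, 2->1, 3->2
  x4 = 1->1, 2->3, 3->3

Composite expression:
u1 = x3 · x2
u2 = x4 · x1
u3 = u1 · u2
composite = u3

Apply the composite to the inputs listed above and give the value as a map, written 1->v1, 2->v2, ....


1->2, 2->2, 3->2

(x3 · x2) = 1->2, 2->2, 3->2
(x4 · x1) = 1->3, 2->3, 3->3
((x3 · x2) · (x4 · x1)) = 1->2, 2->2, 3->2


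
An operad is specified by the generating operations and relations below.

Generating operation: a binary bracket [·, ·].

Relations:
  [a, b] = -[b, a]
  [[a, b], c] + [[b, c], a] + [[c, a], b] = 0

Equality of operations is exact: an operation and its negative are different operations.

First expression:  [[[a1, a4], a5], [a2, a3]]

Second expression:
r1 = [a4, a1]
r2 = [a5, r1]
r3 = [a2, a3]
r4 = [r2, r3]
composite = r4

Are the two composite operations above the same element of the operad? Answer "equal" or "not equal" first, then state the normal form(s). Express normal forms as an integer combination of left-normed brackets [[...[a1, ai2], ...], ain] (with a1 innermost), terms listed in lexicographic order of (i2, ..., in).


equal — both sides give [[[[a1, a4], a5], a2], a3] - [[[[a1, a4], a5], a3], a2]

In normal form, the first expression is [[[[a1, a4], a5], a2], a3] - [[[[a1, a4], a5], a3], a2]
In normal form, the second expression is [[[[a1, a4], a5], a2], a3] - [[[[a1, a4], a5], a3], a2]
Same normal form: equal.


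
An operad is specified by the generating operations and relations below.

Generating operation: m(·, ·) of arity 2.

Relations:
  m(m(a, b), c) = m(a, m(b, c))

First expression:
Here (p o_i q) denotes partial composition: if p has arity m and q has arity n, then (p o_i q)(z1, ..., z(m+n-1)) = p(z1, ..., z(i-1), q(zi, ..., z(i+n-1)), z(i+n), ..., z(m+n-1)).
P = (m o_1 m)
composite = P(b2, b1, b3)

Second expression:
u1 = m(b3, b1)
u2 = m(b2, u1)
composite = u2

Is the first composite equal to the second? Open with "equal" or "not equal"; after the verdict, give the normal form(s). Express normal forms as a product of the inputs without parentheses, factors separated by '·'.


not equal; first: b2 · b1 · b3; second: b2 · b3 · b1


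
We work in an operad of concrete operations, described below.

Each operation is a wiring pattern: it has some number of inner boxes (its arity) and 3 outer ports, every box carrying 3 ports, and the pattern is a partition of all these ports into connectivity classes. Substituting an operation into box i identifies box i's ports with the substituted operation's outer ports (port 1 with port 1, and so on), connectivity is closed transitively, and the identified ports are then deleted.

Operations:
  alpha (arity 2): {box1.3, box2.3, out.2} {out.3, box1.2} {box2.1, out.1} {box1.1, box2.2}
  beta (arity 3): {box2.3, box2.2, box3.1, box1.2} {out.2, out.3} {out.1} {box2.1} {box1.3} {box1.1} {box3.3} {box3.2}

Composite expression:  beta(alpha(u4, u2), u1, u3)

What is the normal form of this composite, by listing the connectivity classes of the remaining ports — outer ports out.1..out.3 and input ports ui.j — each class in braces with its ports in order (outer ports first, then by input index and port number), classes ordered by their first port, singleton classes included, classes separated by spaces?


Substituting into beta glues patterns; closure does the rest.
alpha over (u4, u2) gives {out.1, u2.1} {out.2, u2.3, u4.3} {out.3, u4.2} {u2.2, u4.1}, out.j being that stage's outer ports
beta over (u4, u2, u1, u3) gives {out.1} {out.2, out.3} {u1.1} {u1.2, u1.3, u2.3, u3.1, u4.3} {u2.1} {u2.2, u4.1} {u3.2} {u3.3} {u4.2}, out.j being that stage's outer ports

{out.1} {out.2, out.3} {u1.1} {u1.2, u1.3, u2.3, u3.1, u4.3} {u2.1} {u2.2, u4.1} {u3.2} {u3.3} {u4.2}


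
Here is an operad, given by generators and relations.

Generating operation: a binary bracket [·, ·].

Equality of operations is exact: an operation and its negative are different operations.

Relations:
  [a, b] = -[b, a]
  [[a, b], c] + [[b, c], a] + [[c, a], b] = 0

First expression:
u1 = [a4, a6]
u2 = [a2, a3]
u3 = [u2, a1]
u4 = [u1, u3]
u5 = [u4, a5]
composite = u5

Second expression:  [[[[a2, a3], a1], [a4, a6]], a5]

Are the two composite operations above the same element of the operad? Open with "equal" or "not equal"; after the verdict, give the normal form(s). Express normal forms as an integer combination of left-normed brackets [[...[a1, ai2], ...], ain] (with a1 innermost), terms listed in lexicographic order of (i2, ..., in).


not equal: they reduce to [[[[[a1, a2], a3], a4], a6], a5] - [[[[[a1, a2], a3], a6], a4], a5] - [[[[[a1, a3], a2], a4], a6], a5] + [[[[[a1, a3], a2], a6], a4], a5] and -[[[[[a1, a2], a3], a4], a6], a5] + [[[[[a1, a2], a3], a6], a4], a5] + [[[[[a1, a3], a2], a4], a6], a5] - [[[[[a1, a3], a2], a6], a4], a5]

The first composite normalizes to [[[[[a1, a2], a3], a4], a6], a5] - [[[[[a1, a2], a3], a6], a4], a5] - [[[[[a1, a3], a2], a4], a6], a5] + [[[[[a1, a3], a2], a6], a4], a5]
The second composite normalizes to -[[[[[a1, a2], a3], a4], a6], a5] + [[[[[a1, a2], a3], a6], a4], a5] + [[[[[a1, a3], a2], a4], a6], a5] - [[[[[a1, a3], a2], a6], a4], a5]
Distinct normal forms: not equal.


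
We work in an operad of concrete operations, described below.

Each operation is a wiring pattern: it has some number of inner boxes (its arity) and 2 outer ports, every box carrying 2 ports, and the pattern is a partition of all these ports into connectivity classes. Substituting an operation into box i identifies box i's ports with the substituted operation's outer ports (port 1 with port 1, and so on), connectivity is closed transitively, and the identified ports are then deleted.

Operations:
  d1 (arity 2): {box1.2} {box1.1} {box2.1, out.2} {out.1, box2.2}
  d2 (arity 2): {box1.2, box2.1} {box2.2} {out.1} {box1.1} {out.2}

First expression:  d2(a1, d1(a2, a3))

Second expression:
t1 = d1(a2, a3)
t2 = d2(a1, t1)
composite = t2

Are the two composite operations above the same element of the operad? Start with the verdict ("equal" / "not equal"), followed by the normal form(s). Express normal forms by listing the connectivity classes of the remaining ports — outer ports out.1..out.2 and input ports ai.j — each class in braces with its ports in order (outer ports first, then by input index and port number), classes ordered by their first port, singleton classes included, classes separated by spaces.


equal; both compose to {out.1} {out.2} {a1.1} {a1.2, a3.2} {a2.1} {a2.2} {a3.1}


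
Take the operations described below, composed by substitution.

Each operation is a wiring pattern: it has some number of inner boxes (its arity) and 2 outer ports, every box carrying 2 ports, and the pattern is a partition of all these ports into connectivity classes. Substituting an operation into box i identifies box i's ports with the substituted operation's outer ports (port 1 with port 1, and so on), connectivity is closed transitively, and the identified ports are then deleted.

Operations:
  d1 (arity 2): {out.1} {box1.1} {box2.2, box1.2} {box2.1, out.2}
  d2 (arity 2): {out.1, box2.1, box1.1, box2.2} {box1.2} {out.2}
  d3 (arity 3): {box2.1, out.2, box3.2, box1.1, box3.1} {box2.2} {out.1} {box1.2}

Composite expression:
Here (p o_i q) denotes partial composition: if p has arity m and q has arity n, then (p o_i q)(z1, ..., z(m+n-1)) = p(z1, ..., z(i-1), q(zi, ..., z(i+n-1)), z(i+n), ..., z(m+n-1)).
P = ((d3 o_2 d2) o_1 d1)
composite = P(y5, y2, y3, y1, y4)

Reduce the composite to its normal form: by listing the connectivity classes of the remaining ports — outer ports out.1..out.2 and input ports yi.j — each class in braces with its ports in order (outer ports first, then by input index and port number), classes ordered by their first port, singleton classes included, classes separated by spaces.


Substituting into d3 glues patterns; closure does the rest.
through d1, on inputs (y5, y2): {out.1} {out.2, y2.1} {y2.2, y5.2} {y5.1} (out.j = stage outer ports)
through d2, on inputs (y3, y1): {out.1, y1.1, y1.2, y3.1} {out.2} {y3.2} (out.j = stage outer ports)
through d3, on inputs (y5, y2, y3, y1, y4): {out.1} {out.2, y1.1, y1.2, y3.1, y4.1, y4.2} {y2.1} {y2.2, y5.2} {y3.2} {y5.1} (out.j = stage outer ports)

{out.1} {out.2, y1.1, y1.2, y3.1, y4.1, y4.2} {y2.1} {y2.2, y5.2} {y3.2} {y5.1}


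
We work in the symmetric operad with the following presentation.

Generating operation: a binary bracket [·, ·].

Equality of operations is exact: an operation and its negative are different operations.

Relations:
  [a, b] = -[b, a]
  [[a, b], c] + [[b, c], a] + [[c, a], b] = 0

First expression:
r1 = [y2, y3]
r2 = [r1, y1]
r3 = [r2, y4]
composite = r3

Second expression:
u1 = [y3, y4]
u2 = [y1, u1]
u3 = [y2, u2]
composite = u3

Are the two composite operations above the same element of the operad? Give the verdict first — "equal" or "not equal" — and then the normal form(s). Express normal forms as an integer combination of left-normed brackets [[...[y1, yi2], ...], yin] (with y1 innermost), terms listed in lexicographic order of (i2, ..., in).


not equal — first -[[[y1, y2], y3], y4] + [[[y1, y3], y2], y4], second -[[[y1, y3], y4], y2] + [[[y1, y4], y3], y2]


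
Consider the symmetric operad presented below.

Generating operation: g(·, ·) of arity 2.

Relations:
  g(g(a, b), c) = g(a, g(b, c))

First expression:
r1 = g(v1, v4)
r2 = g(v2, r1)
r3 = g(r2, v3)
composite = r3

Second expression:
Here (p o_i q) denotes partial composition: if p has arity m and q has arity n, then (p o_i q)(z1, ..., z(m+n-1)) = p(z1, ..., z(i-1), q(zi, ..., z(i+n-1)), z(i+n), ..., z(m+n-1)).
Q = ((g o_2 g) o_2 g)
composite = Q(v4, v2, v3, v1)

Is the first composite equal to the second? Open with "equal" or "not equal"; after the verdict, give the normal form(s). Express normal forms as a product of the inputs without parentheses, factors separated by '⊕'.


not equal — first v2 ⊕ v1 ⊕ v4 ⊕ v3, second v4 ⊕ v2 ⊕ v3 ⊕ v1

Reducing the first expression gives v2 ⊕ v1 ⊕ v4 ⊕ v3
Reducing the second expression gives v4 ⊕ v2 ⊕ v3 ⊕ v1
Distinct normal forms: not equal.


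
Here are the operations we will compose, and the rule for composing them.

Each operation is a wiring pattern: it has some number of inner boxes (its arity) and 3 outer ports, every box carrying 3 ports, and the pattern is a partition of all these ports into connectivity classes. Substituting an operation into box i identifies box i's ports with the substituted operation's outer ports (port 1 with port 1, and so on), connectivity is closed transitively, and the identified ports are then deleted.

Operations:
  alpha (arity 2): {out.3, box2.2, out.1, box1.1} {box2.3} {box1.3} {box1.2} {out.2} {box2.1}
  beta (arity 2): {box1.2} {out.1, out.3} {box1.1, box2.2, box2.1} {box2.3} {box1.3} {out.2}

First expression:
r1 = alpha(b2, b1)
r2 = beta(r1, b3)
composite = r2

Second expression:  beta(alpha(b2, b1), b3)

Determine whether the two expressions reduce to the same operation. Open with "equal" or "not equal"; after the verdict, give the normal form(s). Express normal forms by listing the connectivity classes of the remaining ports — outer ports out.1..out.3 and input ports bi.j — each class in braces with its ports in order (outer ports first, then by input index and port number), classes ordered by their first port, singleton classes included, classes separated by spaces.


equal; the common form is {out.1, out.3} {out.2} {b1.1} {b1.2, b2.1, b3.1, b3.2} {b1.3} {b2.2} {b2.3} {b3.3}

In normal form, the first expression is {out.1, out.3} {out.2} {b1.1} {b1.2, b2.1, b3.1, b3.2} {b1.3} {b2.2} {b2.3} {b3.3}
In normal form, the second expression is {out.1, out.3} {out.2} {b1.1} {b1.2, b2.1, b3.1, b3.2} {b1.3} {b2.2} {b2.3} {b3.3}
Same normal form: equal.


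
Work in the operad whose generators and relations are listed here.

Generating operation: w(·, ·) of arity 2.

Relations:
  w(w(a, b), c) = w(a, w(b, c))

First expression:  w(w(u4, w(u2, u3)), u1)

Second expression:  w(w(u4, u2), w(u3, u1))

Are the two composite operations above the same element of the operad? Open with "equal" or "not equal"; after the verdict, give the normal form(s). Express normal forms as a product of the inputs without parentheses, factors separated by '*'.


The first composite normalizes to u4 * u2 * u3 * u1
The second composite normalizes to u4 * u2 * u3 * u1
Both agree, so they are equal.

equal — both sides give u4 * u2 * u3 * u1


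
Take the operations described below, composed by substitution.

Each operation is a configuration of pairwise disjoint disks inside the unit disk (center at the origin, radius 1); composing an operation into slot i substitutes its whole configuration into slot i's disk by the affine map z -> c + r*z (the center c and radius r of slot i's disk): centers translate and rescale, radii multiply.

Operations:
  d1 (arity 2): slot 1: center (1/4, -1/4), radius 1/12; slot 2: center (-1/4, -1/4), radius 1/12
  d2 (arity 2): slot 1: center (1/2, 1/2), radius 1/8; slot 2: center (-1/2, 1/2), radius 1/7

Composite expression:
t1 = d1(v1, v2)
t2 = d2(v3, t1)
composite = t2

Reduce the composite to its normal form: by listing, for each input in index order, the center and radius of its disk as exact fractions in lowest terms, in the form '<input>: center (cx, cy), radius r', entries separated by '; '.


v1: center (-13/28, 13/28), radius 1/84; v2: center (-15/28, 13/28), radius 1/84; v3: center (1/2, 1/2), radius 1/8

Below d2, radii multiply path by path; the v-disk centers shift.
input v3: applying the 1 nested substitution gives center (1/2, 1/2), radius 1/8
input v1: applying the 2 nested substitutions gives center (-13/28, 13/28), radius 1/84
input v2: applying the 2 nested substitutions gives center (-15/28, 13/28), radius 1/84


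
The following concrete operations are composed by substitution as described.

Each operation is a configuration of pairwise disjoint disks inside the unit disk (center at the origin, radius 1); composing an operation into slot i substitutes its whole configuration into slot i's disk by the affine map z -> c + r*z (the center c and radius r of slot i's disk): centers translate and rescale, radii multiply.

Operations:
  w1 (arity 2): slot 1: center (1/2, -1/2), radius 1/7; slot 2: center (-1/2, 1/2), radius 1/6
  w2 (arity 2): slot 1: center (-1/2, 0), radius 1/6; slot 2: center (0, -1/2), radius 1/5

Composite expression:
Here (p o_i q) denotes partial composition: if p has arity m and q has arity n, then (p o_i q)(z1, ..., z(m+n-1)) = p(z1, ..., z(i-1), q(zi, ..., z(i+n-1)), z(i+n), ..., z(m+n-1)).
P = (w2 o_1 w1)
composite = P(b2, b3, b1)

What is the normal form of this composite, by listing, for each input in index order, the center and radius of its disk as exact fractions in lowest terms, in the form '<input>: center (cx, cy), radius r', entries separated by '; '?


Each b-disk chains the slot maps above it in w2; radii multiply.
b2: after 2 affine steps, its disk has center (-5/12, -1/12), radius 1/42
b3: after 2 affine steps, its disk has center (-7/12, 1/12), radius 1/36
b1: after 1 affine step, its disk has center (0, -1/2), radius 1/5

b1: center (0, -1/2), radius 1/5; b2: center (-5/12, -1/12), radius 1/42; b3: center (-7/12, 1/12), radius 1/36


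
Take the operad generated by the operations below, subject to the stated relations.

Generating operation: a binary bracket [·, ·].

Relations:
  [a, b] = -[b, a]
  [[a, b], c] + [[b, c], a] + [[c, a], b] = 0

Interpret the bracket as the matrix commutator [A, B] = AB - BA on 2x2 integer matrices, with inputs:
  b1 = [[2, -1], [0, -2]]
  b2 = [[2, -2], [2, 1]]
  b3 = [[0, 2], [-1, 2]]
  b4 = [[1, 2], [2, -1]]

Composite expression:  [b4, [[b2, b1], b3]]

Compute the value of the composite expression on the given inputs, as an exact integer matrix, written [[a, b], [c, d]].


[[-68, 136], [-68, 68]]

[b2, b1] = [[2, 7], [8, -2]]
[[b2, b1], b3] = [[-23, 22], [-12, 23]]
[b4, [[b2, b1], b3]] = [[-68, 136], [-68, 68]]


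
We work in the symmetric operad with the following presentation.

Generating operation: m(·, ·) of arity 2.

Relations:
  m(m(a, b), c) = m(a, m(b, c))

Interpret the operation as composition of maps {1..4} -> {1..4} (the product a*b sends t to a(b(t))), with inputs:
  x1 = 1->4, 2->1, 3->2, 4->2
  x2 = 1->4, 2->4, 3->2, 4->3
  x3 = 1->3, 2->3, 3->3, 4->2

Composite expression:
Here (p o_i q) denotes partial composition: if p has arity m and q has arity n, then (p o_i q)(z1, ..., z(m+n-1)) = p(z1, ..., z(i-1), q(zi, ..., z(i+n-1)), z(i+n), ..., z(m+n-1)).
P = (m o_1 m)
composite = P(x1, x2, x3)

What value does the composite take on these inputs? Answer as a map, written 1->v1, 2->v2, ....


1->1, 2->1, 3->1, 4->2

m(x1, x2) = 1->2, 2->2, 3->1, 4->2
m(m(x1, x2), x3) = 1->1, 2->1, 3->1, 4->2


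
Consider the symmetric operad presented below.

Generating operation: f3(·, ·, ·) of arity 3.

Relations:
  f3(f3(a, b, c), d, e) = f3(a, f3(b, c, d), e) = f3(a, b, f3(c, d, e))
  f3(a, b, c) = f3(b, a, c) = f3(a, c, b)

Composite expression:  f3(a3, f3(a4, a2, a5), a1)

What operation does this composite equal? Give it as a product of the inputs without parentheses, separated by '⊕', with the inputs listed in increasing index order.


Shape and order are irrelevant to f3; the a-input set decides.
f3(a4, a2, a5) linearizes to a4 ⊕ a2 ⊕ a5
f3(a3, f3(a4, a2, a5), a1) linearizes to a3 ⊕ a4 ⊕ a2 ⊕ a5 ⊕ a1
rearranged into index order: a1 ⊕ a2 ⊕ a3 ⊕ a4 ⊕ a5

a1 ⊕ a2 ⊕ a3 ⊕ a4 ⊕ a5


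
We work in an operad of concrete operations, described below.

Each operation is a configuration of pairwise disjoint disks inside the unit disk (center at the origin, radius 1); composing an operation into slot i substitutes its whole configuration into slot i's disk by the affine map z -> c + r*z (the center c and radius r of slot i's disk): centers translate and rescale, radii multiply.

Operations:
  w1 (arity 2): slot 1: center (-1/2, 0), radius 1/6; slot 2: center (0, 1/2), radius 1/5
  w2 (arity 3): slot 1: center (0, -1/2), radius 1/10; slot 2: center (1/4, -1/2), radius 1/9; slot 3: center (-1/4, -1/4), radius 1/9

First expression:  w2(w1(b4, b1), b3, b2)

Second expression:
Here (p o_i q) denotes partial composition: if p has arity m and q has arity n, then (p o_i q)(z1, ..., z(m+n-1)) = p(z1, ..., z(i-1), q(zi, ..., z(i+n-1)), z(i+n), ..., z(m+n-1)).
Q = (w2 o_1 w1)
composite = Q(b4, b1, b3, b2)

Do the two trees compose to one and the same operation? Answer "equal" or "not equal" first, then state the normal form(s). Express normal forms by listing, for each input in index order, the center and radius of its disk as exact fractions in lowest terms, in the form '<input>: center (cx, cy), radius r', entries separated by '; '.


equal — both sides give b1: center (0, -9/20), radius 1/50; b2: center (-1/4, -1/4), radius 1/9; b3: center (1/4, -1/2), radius 1/9; b4: center (-1/20, -1/2), radius 1/60

In normal form, the first expression is b1: center (0, -9/20), radius 1/50; b2: center (-1/4, -1/4), radius 1/9; b3: center (1/4, -1/2), radius 1/9; b4: center (-1/20, -1/2), radius 1/60
In normal form, the second expression is b1: center (0, -9/20), radius 1/50; b2: center (-1/4, -1/4), radius 1/9; b3: center (1/4, -1/2), radius 1/9; b4: center (-1/20, -1/2), radius 1/60
Identical normal forms: equal.


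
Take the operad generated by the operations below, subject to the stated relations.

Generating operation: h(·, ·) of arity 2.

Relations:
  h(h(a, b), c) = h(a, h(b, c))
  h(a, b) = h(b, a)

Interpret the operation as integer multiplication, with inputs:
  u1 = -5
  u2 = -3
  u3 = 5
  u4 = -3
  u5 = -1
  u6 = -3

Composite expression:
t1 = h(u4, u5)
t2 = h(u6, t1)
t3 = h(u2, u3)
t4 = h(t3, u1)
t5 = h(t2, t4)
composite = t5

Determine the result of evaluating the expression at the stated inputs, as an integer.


-675

h(u4, u5) = 3
h(u6, h(u4, u5)) = -9
h(u2, u3) = -15
h(h(u2, u3), u1) = 75
h(h(u6, h(u4, u5)), h(h(u2, u3), u1)) = -675


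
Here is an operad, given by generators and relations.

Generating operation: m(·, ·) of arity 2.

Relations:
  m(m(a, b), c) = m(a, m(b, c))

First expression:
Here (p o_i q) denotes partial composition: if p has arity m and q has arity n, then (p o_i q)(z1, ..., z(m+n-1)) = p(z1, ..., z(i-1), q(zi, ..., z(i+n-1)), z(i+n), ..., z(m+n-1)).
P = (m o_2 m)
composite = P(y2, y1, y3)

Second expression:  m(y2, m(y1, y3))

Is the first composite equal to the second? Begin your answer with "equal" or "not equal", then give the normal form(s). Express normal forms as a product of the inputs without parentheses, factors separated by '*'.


equal: each reduces to y2 * y1 * y3

The first composite normalizes to y2 * y1 * y3
The second composite normalizes to y2 * y1 * y3
Same normal form: equal.


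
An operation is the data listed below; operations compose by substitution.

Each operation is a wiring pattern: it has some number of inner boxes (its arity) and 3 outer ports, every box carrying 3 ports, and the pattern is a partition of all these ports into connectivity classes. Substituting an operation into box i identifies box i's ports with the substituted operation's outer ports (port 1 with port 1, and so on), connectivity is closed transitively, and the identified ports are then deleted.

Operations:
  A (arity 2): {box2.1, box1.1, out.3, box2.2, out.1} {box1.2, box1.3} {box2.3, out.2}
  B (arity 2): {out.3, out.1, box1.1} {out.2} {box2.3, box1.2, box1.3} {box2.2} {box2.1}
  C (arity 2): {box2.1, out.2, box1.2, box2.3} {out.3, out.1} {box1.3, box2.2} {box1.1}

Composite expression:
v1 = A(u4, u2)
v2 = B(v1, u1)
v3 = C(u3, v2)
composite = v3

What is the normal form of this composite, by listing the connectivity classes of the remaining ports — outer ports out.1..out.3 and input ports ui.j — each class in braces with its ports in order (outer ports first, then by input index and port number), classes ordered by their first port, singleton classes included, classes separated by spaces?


{out.1, out.3} {out.2, u1.3, u2.1, u2.2, u2.3, u3.2, u4.1} {u1.1} {u1.2} {u3.1} {u3.3} {u4.2, u4.3}

Connectivity passes through glued C-boundaries; trace each wire chain.
stage A: inputs (u4, u2), connectivity {out.1, out.3, u2.1, u2.2, u4.1} {out.2, u2.3} {u4.2, u4.3}, out.j its boundary
stage B: inputs (u4, u2, u1), connectivity {out.1, out.3, u1.3, u2.1, u2.2, u2.3, u4.1} {out.2} {u1.1} {u1.2} {u4.2, u4.3}, out.j its boundary
stage C: inputs (u3, u4, u2, u1), connectivity {out.1, out.3} {out.2, u1.3, u2.1, u2.2, u2.3, u3.2, u4.1} {u1.1} {u1.2} {u3.1} {u3.3} {u4.2, u4.3}, out.j its boundary


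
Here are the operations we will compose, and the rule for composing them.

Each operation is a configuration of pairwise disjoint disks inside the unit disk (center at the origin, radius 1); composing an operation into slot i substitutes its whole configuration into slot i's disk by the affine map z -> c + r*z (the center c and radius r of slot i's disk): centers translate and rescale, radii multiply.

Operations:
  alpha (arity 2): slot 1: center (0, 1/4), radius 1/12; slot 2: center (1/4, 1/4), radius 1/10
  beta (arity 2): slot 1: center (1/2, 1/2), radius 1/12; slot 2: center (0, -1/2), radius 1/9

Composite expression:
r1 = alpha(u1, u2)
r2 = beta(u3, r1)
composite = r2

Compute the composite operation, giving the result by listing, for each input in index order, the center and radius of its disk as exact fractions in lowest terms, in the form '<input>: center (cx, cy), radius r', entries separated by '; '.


u1: center (0, -17/36), radius 1/108; u2: center (1/36, -17/36), radius 1/90; u3: center (1/2, 1/2), radius 1/12

Below beta, radii multiply path by path; the u-disk centers shift.
tracing u3 down its 1-map path: center (1/2, 1/2), radius 1/12
tracing u1 down its 2-map path: center (0, -17/36), radius 1/108
tracing u2 down its 2-map path: center (1/36, -17/36), radius 1/90


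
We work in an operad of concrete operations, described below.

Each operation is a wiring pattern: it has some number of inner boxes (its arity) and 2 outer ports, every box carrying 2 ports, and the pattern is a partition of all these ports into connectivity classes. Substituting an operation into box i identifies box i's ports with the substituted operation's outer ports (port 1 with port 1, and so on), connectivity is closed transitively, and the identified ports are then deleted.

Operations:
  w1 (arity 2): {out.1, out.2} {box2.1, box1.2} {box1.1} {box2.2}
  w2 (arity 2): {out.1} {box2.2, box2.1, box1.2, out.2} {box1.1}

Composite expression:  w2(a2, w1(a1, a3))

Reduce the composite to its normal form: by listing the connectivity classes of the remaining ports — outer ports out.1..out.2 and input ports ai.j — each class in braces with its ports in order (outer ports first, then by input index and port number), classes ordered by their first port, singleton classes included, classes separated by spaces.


Reachability decides: close wires over w2-identified ports.
after w1, the pattern on (a1, a3) reads {out.1, out.2} {a1.1} {a1.2, a3.1} {a3.2} (out.j = its outer ports)
after w2, the pattern on (a2, a1, a3) reads {out.1} {out.2, a2.2} {a1.1} {a1.2, a3.1} {a2.1} {a3.2} (out.j = its outer ports)

{out.1} {out.2, a2.2} {a1.1} {a1.2, a3.1} {a2.1} {a3.2}


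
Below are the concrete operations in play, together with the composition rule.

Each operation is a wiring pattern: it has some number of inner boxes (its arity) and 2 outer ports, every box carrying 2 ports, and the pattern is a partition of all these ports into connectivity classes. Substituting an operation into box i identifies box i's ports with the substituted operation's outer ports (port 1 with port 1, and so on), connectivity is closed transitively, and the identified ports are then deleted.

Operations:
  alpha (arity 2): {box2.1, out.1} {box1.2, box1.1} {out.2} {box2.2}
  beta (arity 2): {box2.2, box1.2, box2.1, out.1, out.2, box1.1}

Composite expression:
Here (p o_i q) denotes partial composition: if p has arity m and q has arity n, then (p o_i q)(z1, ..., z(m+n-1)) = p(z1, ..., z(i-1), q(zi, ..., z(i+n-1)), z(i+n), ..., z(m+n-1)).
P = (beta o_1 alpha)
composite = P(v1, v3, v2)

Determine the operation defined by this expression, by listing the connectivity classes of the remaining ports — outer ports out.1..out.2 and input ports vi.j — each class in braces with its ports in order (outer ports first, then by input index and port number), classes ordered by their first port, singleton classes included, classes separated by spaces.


{out.1, out.2, v2.1, v2.2, v3.1} {v1.1, v1.2} {v3.2}

After gluing at beta, chains via deleted ports link the v-ports.
after alpha, the pattern on (v1, v3) reads {out.1, v3.1} {out.2} {v1.1, v1.2} {v3.2} (out.j = its outer ports)
after beta, the pattern on (v1, v3, v2) reads {out.1, out.2, v2.1, v2.2, v3.1} {v1.1, v1.2} {v3.2} (out.j = its outer ports)


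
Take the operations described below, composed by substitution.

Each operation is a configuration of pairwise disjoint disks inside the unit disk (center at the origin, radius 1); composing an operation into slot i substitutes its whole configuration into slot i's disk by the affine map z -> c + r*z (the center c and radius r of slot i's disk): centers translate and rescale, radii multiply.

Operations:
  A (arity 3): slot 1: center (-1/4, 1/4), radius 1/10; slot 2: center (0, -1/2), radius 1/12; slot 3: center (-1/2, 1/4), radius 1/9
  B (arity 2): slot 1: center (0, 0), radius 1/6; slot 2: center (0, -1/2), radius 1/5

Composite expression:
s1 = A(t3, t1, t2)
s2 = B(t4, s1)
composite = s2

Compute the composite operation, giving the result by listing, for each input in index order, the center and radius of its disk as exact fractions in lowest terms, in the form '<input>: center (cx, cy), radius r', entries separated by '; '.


t1: center (0, -3/5), radius 1/60; t2: center (-1/10, -9/20), radius 1/45; t3: center (-1/20, -9/20), radius 1/50; t4: center (0, 0), radius 1/6

Nesting under B composes maps z -> c + r*z down each t-path.
input t4: applying the 1 nested substitution gives center (0, 0), radius 1/6
input t3: applying the 2 nested substitutions gives center (-1/20, -9/20), radius 1/50
input t1: applying the 2 nested substitutions gives center (0, -3/5), radius 1/60
input t2: applying the 2 nested substitutions gives center (-1/10, -9/20), radius 1/45


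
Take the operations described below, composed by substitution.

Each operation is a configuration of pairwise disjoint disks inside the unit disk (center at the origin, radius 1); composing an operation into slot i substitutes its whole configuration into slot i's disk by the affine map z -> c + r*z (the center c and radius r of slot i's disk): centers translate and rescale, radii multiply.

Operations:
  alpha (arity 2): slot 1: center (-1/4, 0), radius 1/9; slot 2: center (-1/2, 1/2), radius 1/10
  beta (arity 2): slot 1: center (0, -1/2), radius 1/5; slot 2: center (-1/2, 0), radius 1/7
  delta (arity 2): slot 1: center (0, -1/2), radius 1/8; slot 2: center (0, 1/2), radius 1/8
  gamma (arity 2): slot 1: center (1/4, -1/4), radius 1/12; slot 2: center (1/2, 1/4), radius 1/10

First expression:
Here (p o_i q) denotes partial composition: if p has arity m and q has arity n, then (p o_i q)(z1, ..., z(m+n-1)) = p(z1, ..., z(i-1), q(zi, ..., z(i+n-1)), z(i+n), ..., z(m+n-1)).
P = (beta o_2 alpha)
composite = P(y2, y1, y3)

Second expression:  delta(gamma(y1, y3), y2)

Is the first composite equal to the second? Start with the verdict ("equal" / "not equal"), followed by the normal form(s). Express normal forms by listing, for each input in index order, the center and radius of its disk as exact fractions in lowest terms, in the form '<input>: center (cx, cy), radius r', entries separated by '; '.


not equal; the first gives y1: center (-15/28, 0), radius 1/63; y2: center (0, -1/2), radius 1/5; y3: center (-4/7, 1/14), radius 1/70 and the second y1: center (1/32, -17/32), radius 1/96; y2: center (0, 1/2), radius 1/8; y3: center (1/16, -15/32), radius 1/80


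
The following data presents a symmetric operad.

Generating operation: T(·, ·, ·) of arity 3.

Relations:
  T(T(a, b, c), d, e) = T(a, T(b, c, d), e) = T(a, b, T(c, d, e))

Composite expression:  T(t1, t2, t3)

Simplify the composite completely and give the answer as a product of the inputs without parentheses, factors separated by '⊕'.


t1 ⊕ t2 ⊕ t3

Key point: T is associative — brackets drop, the t-order remains.
T(t1, t2, t3) flattens to t1 ⊕ t2 ⊕ t3


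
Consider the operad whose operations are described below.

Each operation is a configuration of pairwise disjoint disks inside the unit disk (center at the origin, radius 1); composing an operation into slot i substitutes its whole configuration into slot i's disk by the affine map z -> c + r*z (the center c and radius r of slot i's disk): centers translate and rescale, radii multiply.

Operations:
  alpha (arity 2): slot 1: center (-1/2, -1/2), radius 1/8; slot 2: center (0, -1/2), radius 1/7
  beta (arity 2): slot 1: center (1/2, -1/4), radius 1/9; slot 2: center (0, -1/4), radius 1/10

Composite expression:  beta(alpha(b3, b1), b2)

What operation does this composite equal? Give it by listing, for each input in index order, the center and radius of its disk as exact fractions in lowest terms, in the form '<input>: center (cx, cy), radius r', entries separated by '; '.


b1: center (1/2, -11/36), radius 1/63; b2: center (0, -1/4), radius 1/10; b3: center (4/9, -11/36), radius 1/72

Affine substitution under beta: radii multiply and b-centers shift.
b3: after 2 affine steps, its disk has center (4/9, -11/36), radius 1/72
b1: after 2 affine steps, its disk has center (1/2, -11/36), radius 1/63
b2: after 1 affine step, its disk has center (0, -1/4), radius 1/10
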